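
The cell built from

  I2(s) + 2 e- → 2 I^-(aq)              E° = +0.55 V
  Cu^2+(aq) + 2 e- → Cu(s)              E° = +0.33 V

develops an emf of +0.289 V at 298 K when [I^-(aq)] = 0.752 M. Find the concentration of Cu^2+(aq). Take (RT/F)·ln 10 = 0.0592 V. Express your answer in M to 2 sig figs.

I₂/I⁻ is the cathode (higher E°); E°cell = +0.55 − (+0.33) = +0.22 V with n = 2.
From the Nernst equation, log Q = n(E° − E)/0.0592 = 2·(+0.22 − (+0.289))/0.0592 = −2.331.
The balanced reaction is I2(s) + Cu(s) → 2 I^-(aq) + Cu^2+(aq), so Q = [I^-(aq)]^2·[Cu^2+(aq)].
Solving for the unknown gives log [Cu^2+(aq)] = −2.083, so [Cu^2+(aq)] ≈ 0.0083 M.

0.0083 M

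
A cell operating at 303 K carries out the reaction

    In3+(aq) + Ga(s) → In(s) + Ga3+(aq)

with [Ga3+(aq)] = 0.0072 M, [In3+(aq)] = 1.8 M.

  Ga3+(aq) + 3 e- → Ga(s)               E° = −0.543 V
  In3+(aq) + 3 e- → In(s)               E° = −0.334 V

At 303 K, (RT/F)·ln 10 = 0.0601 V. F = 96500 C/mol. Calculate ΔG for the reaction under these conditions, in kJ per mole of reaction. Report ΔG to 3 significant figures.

−74.4 kJ/mol

With In³⁺/In reduced at the cathode, E°cell = −0.334 − (−0.543) = +0.209 V and n = 3.
The reaction quotient is [Ga3+(aq)] / [In3+(aq)] = 0.004; by Nernst, E = +0.209 − (0.0601/3)(−2.398) = +0.2570 V.
Finally ΔG = −nFE = −(3)(96500 C/mol)(+0.2570 V) = −74.4 kJ/mol.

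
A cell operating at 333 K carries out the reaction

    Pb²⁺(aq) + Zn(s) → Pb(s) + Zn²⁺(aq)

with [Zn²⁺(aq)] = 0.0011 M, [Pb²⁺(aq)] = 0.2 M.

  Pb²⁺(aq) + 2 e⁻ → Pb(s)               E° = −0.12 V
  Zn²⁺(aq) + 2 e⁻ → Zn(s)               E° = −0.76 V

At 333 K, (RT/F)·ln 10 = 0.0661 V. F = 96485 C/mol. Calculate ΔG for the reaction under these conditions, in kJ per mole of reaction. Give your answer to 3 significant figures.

−138 kJ/mol

With Pb²⁺/Pb reduced at the cathode, E°cell = −0.12 − (−0.76) = +0.64 V and n = 2.
The reaction quotient is [Zn²⁺(aq)] / [Pb²⁺(aq)] = 0.0055; by Nernst, E = +0.64 − (0.0661/2)(−2.260) = +0.7147 V.
ΔG = −nFE = −(2)(96485)(+0.7147) J/mol = −138 kJ/mol.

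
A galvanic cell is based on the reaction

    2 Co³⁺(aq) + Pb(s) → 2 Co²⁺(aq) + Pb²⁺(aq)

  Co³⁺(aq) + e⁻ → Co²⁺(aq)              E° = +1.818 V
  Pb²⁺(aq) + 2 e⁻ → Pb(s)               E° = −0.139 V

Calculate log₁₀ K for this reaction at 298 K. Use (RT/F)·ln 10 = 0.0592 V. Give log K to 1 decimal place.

log K = 66.1

The Co³⁺/Co²⁺ couple is reduced (cathode); E°cell = +1.818 − (−0.139) = +1.957 V with n = 2.
At equilibrium E = 0, so log K = nE°cell / 0.0592 = (2)(+1.957) / 0.0592 = 66.1.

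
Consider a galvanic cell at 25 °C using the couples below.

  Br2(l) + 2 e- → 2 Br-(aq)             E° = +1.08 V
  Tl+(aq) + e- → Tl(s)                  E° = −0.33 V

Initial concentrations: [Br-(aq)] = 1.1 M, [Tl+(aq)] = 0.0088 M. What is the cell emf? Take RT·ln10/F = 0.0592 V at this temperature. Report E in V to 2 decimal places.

+1.53 V

The Br₂/Br⁻ couple has the more positive E°, so it is the cathode; Tl⁺/Tl is the anode.
E°cell = +1.08 − (−0.33) = +1.41 V, with n = 2 electrons transferred.
The balanced reaction is Br2(l) + 2 Tl(s) → 2 Br-(aq) + 2 Tl+(aq), so Q = [Br-(aq)]^2·[Tl+(aq)]^2 = 9.37×10^−5 and log Q = −4.028.
Applying E = E° − (RT ln10/nF)·log Q gives +1.41 − (0.0592/2)(−4.028) = +1.53 V.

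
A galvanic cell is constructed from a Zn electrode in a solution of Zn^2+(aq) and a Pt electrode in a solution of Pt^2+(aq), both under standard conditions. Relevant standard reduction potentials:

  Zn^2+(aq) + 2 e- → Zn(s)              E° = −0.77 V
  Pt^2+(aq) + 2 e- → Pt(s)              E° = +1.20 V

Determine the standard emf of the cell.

Of the two couples in this cell, the one with the more positive reduction potential is reduced at the cathode: here that is Pt²⁺/Pt (+1.20 V); Zn²⁺/Zn (−0.77 V) is the anode.
E°cell = E°(cathode) − E°(anode) = +1.20 − (−0.77) = +1.97 V.

+1.97 V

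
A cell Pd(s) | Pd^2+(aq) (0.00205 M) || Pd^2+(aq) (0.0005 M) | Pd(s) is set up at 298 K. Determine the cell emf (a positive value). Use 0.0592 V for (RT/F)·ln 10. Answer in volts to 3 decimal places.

0.018 V

For a concentration cell E°cell = 0, since both electrodes use the same couple.
The compartment with the higher Pd^2+(aq) concentration (0.00205 M) acts as the cathode; ions are reduced there and produced at the dilute (0.0005 M) anode.
With n = 2, Ecell = −(0.0592/2)·log([dilute]/[conc]) = −(0.0592/2)·log(0.0005/0.00205) = +0.018 V.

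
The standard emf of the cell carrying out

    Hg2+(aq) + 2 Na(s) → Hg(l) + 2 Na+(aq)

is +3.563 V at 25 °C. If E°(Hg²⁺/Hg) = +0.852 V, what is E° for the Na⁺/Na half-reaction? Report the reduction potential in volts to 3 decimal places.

−2.711 V

In the reaction as written the Hg²⁺/Hg couple is reduced (cathode) and Na⁺/Na is oxidized (anode), so E°cell = E°(Hg²⁺/Hg) − E°(Na⁺/Na).
E°(Na⁺/Na) = E°(cathode) − E°cell = +0.852 − (+3.563) = −2.711 V.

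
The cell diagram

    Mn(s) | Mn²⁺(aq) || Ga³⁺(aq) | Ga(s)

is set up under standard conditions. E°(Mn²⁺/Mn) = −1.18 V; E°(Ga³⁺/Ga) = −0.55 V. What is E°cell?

+0.63 V

By convention the left-hand electrode in cell notation is the anode (oxidation) and the right-hand electrode is the cathode (reduction).
E°cell = E°(right) − E°(left) = −0.55 − (−1.18) = +0.63 V.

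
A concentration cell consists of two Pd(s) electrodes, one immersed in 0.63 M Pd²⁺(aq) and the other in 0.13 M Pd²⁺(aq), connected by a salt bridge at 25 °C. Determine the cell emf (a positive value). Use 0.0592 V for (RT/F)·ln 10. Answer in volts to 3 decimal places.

For a concentration cell E°cell = 0, since both electrodes use the same couple.
The compartment with the higher Pd²⁺(aq) concentration (0.63 M) acts as the cathode; ions are reduced there and produced at the dilute (0.13 M) anode.
With n = 2, Ecell = −(0.0592/2)·log([dilute]/[conc]) = −(0.0592/2)·log(0.13/0.63) = +0.020 V.

0.020 V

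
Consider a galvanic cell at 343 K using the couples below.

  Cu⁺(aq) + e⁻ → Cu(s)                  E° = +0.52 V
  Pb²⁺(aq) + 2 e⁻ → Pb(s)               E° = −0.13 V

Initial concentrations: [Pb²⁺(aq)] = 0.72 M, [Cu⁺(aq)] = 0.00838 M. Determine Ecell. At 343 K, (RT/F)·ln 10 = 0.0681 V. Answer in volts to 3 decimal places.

+0.513 V

The Cu⁺/Cu couple has the more positive E°, so it is the cathode; Pb²⁺/Pb is the anode.
E°cell = E°cat − E°an = +0.52 − (−0.13) = +0.65 V; n = 2.
The balanced reaction is 2 Cu⁺(aq) + Pb(s) → 2 Cu(s) + Pb²⁺(aq), so Q = [Pb²⁺(aq)] / [Cu⁺(aq)]^2 = 1.03×10^4 and log Q = 4.011.
E = E° − (0.0681/n)·log Q = +0.65 − (0.0681/2)(4.011) = +0.513 V.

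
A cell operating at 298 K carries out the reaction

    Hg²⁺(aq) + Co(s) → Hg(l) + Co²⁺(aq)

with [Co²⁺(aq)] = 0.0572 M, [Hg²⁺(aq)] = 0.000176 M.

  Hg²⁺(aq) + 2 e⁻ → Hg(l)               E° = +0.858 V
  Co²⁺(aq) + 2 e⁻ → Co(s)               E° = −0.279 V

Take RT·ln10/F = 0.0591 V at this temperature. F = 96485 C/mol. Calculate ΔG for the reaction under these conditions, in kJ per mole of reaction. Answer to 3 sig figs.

With Hg²⁺/Hg reduced at the cathode, E°cell = +0.858 − (−0.279) = +1.137 V and n = 2.
Here Q = [Co²⁺(aq)] / [Hg²⁺(aq)] = 325 (log Q = 2.512), giving E = +1.137 − (0.0591/2)·(2.512) = +1.0628 V.
Then ΔG = −nFE = −2 × 96485 × +1.0628 J/mol = −205 kJ/mol.

−205 kJ/mol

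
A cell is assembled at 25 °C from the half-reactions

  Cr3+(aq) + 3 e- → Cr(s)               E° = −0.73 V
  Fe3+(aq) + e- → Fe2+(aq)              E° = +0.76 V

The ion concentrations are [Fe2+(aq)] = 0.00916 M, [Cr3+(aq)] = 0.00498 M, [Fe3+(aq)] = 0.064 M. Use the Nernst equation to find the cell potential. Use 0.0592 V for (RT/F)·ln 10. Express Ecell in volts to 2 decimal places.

The Fe³⁺/Fe²⁺ couple has the more positive E°, so it is the cathode; Cr³⁺/Cr is the anode.
E°cell = E°cat − E°an = +0.76 − (−0.73) = +1.49 V; n = 3.
For the overall reaction 3 Fe3+(aq) + Cr(s) → 3 Fe2+(aq) + Cr3+(aq), Q = ([Fe2+(aq)]^3·[Cr3+(aq)]) / [Fe3+(aq)]^3 = 1.46×10^−5, giving log Q = −4.836.
E = E° − (0.0592/n)·log Q = +1.49 − (0.0592/3)(−4.836) = +1.59 V.

+1.59 V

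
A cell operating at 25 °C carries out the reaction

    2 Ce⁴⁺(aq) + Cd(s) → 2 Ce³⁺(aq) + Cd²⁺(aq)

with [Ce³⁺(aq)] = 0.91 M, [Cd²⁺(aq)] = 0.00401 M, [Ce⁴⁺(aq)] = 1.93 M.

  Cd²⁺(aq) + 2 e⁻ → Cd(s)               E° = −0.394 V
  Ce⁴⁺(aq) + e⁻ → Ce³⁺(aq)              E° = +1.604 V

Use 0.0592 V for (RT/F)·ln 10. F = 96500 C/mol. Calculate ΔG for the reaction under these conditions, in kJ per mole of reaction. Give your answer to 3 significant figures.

With Ce⁴⁺/Ce³⁺ reduced at the cathode, E°cell = +1.604 − (−0.394) = +1.998 V and n = 2.
The reaction quotient is ([Ce³⁺(aq)]^2·[Cd²⁺(aq)]) / [Ce⁴⁺(aq)]^2 = 0.000891; by Nernst, E = +1.998 − (0.0592/2)(−3.050) = +2.0883 V.
Then ΔG = −nFE = −2 × 96500 × +2.0883 J/mol = −403 kJ/mol.

−403 kJ/mol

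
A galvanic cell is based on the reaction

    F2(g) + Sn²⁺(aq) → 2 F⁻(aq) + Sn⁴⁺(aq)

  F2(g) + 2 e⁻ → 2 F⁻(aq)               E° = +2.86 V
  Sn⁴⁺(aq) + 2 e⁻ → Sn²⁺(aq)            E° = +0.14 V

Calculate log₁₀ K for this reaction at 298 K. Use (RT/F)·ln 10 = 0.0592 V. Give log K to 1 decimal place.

log K = 91.9

The F₂/F⁻ couple is reduced (cathode); E°cell = +2.86 − (+0.14) = +2.72 V with n = 2.
At equilibrium E = 0, so log K = nE°cell / 0.0592 = (2)(+2.72) / 0.0592 = 91.9.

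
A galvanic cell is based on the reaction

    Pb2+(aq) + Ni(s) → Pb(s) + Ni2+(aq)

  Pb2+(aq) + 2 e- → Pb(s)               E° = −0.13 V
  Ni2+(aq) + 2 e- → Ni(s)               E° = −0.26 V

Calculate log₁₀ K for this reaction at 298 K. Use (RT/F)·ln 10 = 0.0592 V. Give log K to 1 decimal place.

The Pb²⁺/Pb couple is reduced (cathode); E°cell = −0.13 − (−0.26) = +0.13 V with n = 2.
At equilibrium E = 0, so log K = nE°cell / 0.0592 = (2)(+0.13) / 0.0592 = 4.4.

log K = 4.4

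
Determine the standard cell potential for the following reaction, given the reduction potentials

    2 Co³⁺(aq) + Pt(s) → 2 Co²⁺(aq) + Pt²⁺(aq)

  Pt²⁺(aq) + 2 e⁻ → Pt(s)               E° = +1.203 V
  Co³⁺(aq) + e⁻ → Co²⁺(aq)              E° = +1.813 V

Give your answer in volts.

In the reaction as written, Co³⁺(aq) is reduced (cathode) and Pt²⁺(aq) is produced by oxidation at the anode.
E°cell = E°(cathode) − E°(anode) = +1.813 − (+1.203) = +0.610 V.

+0.610 V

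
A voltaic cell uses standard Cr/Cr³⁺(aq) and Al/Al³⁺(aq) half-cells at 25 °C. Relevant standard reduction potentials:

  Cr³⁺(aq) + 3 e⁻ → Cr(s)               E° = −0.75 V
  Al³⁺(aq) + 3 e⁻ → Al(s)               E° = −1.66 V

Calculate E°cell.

Of the two couples in this cell, the one with the more positive reduction potential is reduced at the cathode: here that is Cr³⁺/Cr (−0.75 V); Al³⁺/Al (−1.66 V) is the anode.
E°cell = E°(cathode) − E°(anode) = −0.75 − (−1.66) = +0.91 V.

+0.91 V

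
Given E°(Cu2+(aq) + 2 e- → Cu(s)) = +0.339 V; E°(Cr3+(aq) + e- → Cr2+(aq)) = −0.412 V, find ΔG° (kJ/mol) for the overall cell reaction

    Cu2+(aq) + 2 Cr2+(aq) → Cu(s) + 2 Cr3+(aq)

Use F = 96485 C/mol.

−145 kJ/mol

In the reaction as written Cu2+(aq) is reduced, so the Cu²⁺/Cu couple is the cathode and Cr³⁺/Cr²⁺ is the anode.
E°cell = +0.339 − (−0.412) = +0.751 V; balancing electrons gives n = 2.
ΔG° = −nFE°cell = −(2)(96485)(+0.751) J/mol = −145 kJ/mol.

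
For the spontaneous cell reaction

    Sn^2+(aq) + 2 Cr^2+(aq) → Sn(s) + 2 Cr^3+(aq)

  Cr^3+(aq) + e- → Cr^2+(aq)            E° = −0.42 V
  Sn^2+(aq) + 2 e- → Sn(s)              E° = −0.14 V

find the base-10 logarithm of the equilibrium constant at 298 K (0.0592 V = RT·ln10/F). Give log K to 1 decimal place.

The Sn²⁺/Sn couple is reduced (cathode); E°cell = −0.14 − (−0.42) = +0.28 V with n = 2.
At equilibrium E = 0, so log K = nE°cell / 0.0592 = (2)(+0.28) / 0.0592 = 9.5.

log K = 9.5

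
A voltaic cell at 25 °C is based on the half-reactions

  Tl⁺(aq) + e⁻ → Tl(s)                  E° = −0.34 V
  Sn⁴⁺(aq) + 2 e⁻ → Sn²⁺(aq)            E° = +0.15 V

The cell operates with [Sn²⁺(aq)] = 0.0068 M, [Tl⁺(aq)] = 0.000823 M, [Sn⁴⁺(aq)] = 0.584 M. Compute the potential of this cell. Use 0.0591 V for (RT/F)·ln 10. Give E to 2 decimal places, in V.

Since E°(Sn⁴⁺/Sn²⁺) > E°(Tl⁺/Tl), Sn⁴⁺/Sn²⁺ serves as the cathode.
The standard potential is +0.15 − (−0.34) = +0.49 V and the balanced reaction transfers n = 2 electrons.
For the overall reaction Sn⁴⁺(aq) + 2 Tl(s) → Sn²⁺(aq) + 2 Tl⁺(aq), Q = ([Sn²⁺(aq)]·[Tl⁺(aq)]^2) / [Sn⁴⁺(aq)] = 7.89×10^−9, giving log Q = −8.103.
E = E° − (0.0591/n)·log Q = +0.49 − (0.0591/2)(−8.103) = +0.73 V.

+0.73 V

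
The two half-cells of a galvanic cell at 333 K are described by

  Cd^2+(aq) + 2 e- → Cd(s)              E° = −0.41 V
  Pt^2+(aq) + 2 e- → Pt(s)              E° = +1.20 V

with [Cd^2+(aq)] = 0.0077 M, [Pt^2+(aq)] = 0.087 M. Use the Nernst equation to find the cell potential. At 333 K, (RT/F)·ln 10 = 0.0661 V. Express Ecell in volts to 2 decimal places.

Since E°(Pt²⁺/Pt) > E°(Cd²⁺/Cd), Pt²⁺/Pt serves as the cathode.
The standard potential is +1.20 − (−0.41) = +1.61 V and the balanced reaction transfers n = 2 electrons.
Balancing gives Pt^2+(aq) + Cd(s) → Pt(s) + Cd^2+(aq); hence Q = [Cd^2+(aq)] / [Pt^2+(aq)] = 0.0885 (log Q = −1.053).
E = E° − (0.0661/n)·log Q = +1.61 − (0.0661/2)(−1.053) = +1.64 V.

+1.64 V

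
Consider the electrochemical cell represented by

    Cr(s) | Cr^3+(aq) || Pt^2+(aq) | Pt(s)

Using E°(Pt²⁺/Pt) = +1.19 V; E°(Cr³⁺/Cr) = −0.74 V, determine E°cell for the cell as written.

By convention the left-hand electrode in cell notation is the anode (oxidation) and the right-hand electrode is the cathode (reduction).
E°cell = E°(right) − E°(left) = +1.19 − (−0.74) = +1.93 V.

+1.93 V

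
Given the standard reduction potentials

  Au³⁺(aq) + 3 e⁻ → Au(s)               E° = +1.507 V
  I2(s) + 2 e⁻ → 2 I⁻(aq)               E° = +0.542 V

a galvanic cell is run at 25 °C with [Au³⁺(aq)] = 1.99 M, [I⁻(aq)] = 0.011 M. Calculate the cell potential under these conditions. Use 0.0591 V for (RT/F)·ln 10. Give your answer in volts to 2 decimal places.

The Au³⁺/Au couple has the more positive E°, so it is the cathode; I₂/I⁻ is the anode.
The standard potential is +1.507 − (+0.542) = +0.965 V and the balanced reaction transfers n = 6 electrons.
The balanced reaction is 2 Au³⁺(aq) + 6 I⁻(aq) → 2 Au(s) + 3 I2(s), so Q = 1 / ([Au³⁺(aq)]^2·[I⁻(aq)]^6) = 1.43×10^11 and log Q = 11.154.
By the Nernst equation, E = +0.965 − (0.0591/6)·(11.154) = +0.86 V.

+0.86 V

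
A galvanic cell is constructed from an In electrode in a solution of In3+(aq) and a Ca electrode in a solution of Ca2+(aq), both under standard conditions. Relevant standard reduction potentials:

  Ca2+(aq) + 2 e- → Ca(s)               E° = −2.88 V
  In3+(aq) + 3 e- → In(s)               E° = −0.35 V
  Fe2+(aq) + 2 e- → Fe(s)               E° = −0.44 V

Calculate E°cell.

Of the two couples in this cell, the one with the more positive reduction potential is reduced at the cathode: here that is In³⁺/In (−0.35 V); Ca²⁺/Ca (−2.88 V) is the anode.
E°cell = E°(cathode) − E°(anode) = −0.35 − (−2.88) = +2.53 V.

+2.53 V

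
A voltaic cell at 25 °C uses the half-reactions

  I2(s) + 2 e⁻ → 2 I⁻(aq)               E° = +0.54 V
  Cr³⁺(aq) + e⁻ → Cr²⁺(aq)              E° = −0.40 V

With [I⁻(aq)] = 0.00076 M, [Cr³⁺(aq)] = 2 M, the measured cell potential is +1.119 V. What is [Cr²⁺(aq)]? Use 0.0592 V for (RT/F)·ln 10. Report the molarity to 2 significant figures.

1.6 M

With I₂/I⁻ at the cathode and Cr³⁺/Cr²⁺ at the anode, E°cell = +0.54 − (−0.40) = +0.94 V (n = 2).
From the Nernst equation, log Q = n(E° − E)/0.0592 = 2·(+0.94 − (+1.119))/0.0592 = −6.047.
For I2(s) + 2 Cr²⁺(aq) → 2 I⁻(aq) + 2 Cr³⁺(aq), the reaction quotient is Q = ([I⁻(aq)]^2·[Cr³⁺(aq)]^2) / [Cr²⁺(aq)]^2.
Solving for the unknown gives log [Cr²⁺(aq)] = 0.205, so [Cr²⁺(aq)] ≈ 1.6 M.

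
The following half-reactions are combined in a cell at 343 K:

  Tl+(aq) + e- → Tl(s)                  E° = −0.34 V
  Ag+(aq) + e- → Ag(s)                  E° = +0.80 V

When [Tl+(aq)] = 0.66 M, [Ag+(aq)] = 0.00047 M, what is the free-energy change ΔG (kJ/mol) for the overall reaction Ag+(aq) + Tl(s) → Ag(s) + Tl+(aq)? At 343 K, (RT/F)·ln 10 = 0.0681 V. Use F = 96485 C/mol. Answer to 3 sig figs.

−89.3 kJ/mol

The standard cell potential is +0.80 − (−0.34) = +1.14 V, with n = 1 electron in the balanced equation.
Here Q = [Tl+(aq)] / [Ag+(aq)] = 1.4×10^3 (log Q = 3.147), giving E = +1.14 − (0.0681/1)·(3.147) = +0.9257 V.
ΔG = −nFE = −(1)(96485)(+0.9257) J/mol = −89.3 kJ/mol.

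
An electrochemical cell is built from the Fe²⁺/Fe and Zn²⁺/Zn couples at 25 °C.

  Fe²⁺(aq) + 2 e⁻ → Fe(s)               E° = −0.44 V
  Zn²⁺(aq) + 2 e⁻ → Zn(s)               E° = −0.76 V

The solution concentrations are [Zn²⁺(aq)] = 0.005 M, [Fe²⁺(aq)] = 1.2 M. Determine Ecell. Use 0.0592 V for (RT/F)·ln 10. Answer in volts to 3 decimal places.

+0.390 V

Fe²⁺/Fe is reduced (cathode, E° = −0.44 V) and Zn²⁺/Zn is oxidized (anode).
E°cell = E°cat − E°an = −0.44 − (−0.76) = +0.32 V; n = 2.
For the overall reaction Fe²⁺(aq) + Zn(s) → Fe(s) + Zn²⁺(aq), Q = [Zn²⁺(aq)] / [Fe²⁺(aq)] = 0.00417, giving log Q = −2.380.
Applying E = E° − (RT ln10/nF)·log Q gives +0.32 − (0.0592/2)(−2.380) = +0.390 V.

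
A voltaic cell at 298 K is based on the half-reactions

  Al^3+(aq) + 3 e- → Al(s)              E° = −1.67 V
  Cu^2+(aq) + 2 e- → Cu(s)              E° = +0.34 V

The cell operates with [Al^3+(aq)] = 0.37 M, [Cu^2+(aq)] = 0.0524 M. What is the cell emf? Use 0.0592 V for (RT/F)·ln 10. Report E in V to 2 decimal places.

+1.98 V

Cu²⁺/Cu is reduced (cathode, E° = +0.34 V) and Al³⁺/Al is oxidized (anode).
The standard potential is +0.34 − (−1.67) = +2.01 V and the balanced reaction transfers n = 6 electrons.
The balanced reaction is 3 Cu^2+(aq) + 2 Al(s) → 3 Cu(s) + 2 Al^3+(aq), so Q = [Al^3+(aq)]^2 / [Cu^2+(aq)]^3 = 952 and log Q = 2.978.
E = E° − (0.0592/n)·log Q = +2.01 − (0.0592/6)(2.978) = +1.98 V.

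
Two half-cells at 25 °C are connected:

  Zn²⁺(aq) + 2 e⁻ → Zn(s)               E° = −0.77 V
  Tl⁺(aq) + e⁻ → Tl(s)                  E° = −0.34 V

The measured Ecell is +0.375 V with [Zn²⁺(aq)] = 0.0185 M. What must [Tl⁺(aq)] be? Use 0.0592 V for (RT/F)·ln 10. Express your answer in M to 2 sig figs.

Tl⁺/Tl is the cathode (higher E°); E°cell = −0.34 − (−0.77) = +0.43 V with n = 2.
Since E = E° − (0.0592/n)·log Q, log Q = n(E° − E)/0.0592 = 1.858.
For 2 Tl⁺(aq) + Zn(s) → 2 Tl(s) + Zn²⁺(aq), the reaction quotient is Q = [Zn²⁺(aq)] / [Tl⁺(aq)]^2.
Isolating [Tl⁺(aq)] in Q = 10^{1.858} yields log [Tl⁺(aq)] = −1.795, i.e. 0.016 M.

0.016 M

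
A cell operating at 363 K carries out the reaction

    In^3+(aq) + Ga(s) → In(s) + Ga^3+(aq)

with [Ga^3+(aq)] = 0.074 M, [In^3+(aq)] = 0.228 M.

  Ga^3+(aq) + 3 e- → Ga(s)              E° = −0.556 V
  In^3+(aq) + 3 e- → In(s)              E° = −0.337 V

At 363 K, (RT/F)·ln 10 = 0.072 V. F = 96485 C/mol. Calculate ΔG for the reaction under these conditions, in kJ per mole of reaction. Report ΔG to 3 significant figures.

With In³⁺/In reduced at the cathode, E°cell = −0.337 − (−0.556) = +0.219 V and n = 3.
Q = [Ga^3+(aq)] / [In^3+(aq)] = 0.325, so log Q = −0.489 and E = +0.219 − (0.072/3)(−0.489) = +0.2307 V.
Finally ΔG = −nFE = −(3)(96485 C/mol)(+0.2307 V) = −66.8 kJ/mol.

−66.8 kJ/mol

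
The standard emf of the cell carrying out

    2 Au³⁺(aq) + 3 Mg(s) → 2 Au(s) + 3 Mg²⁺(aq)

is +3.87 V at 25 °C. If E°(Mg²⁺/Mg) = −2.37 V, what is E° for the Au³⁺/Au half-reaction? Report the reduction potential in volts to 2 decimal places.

In the reaction as written the Au³⁺/Au couple is reduced (cathode) and Mg²⁺/Mg is oxidized (anode), so E°cell = E°(Au³⁺/Au) − E°(Mg²⁺/Mg).
E°(Au³⁺/Au) = E°cell + E°(anode) = +3.87 + (−2.37) = +1.50 V.

+1.50 V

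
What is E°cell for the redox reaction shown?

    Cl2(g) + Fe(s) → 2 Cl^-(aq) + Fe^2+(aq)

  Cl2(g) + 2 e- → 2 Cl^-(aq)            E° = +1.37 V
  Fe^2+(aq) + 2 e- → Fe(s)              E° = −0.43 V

Cl2(g) gains electrons, so the Cl₂/Cl⁻ couple is the cathode; the Fe²⁺/Fe couple is the anode.
E°cell = E°(cathode) − E°(anode) = +1.37 − (−0.43) = +1.80 V.
The positive value indicates the reaction is spontaneous as written.

+1.80 V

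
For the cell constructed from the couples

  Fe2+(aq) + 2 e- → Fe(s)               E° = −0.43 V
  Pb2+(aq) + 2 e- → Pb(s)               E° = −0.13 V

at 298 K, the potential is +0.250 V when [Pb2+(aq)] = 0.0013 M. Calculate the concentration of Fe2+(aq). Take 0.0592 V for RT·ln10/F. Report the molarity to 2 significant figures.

0.064 M

Pb²⁺/Pb is the cathode (higher E°); E°cell = −0.13 − (−0.43) = +0.30 V with n = 2.
From the Nernst equation, log Q = n(E° − E)/0.0592 = 2·(+0.30 − (+0.250))/0.0592 = 1.689.
For Pb2+(aq) + Fe(s) → Pb(s) + Fe2+(aq), the reaction quotient is Q = [Fe2+(aq)] / [Pb2+(aq)].
Solving for the unknown gives log [Fe2+(aq)] = −1.197, so [Fe2+(aq)] ≈ 0.064 M.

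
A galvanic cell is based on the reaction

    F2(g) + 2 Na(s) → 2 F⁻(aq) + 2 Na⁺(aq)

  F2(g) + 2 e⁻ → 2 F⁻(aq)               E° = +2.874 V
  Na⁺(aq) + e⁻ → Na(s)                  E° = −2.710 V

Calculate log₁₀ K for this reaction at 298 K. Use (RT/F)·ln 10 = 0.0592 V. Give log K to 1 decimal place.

log K = 188.6

The F₂/F⁻ couple is reduced (cathode); E°cell = +2.874 − (−2.710) = +5.584 V with n = 2.
At equilibrium E = 0, so log K = nE°cell / 0.0592 = (2)(+5.584) / 0.0592 = 188.6.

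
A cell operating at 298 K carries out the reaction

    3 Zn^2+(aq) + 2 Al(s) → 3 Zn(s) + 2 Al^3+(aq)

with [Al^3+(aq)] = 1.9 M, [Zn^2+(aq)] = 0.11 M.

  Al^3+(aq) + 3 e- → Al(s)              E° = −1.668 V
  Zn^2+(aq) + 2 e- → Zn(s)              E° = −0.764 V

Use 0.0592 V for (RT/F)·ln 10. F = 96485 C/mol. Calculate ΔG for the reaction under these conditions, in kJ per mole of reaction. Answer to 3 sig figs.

−504 kJ/mol

The standard cell potential is −0.764 − (−1.668) = +0.904 V, with n = 6 electrons in the balanced equation.
Q = [Al^3+(aq)]^2 / [Zn^2+(aq)]^3 = 2.71×10^3, so log Q = 3.433 and E = +0.904 − (0.0592/6)(3.433) = +0.8701 V.
Finally ΔG = −nFE = −(6)(96485 C/mol)(+0.8701 V) = −504 kJ/mol.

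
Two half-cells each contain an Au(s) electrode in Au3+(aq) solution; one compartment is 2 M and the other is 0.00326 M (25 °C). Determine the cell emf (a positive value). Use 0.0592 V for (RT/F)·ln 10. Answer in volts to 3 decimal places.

For a concentration cell E°cell = 0, since both electrodes use the same couple.
The compartment with the higher Au3+(aq) concentration (2 M) acts as the cathode; ions are reduced there and produced at the dilute (0.00326 M) anode.
With n = 3, Ecell = −(0.0592/3)·log([dilute]/[conc]) = −(0.0592/3)·log(0.00326/2) = +0.055 V.

0.055 V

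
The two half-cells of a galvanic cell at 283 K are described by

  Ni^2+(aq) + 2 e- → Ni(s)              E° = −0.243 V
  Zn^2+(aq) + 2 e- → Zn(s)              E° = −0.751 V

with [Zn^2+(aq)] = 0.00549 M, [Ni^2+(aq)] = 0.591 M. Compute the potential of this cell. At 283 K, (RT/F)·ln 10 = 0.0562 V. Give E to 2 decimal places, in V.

Since E°(Ni²⁺/Ni) > E°(Zn²⁺/Zn), Ni²⁺/Ni serves as the cathode.
E°cell = −0.243 − (−0.751) = +0.508 V, with n = 2 electrons transferred.
For the overall reaction Ni^2+(aq) + Zn(s) → Ni(s) + Zn^2+(aq), Q = [Zn^2+(aq)] / [Ni^2+(aq)] = 0.00929, giving log Q = −2.032.
Applying E = E° − (RT ln10/nF)·log Q gives +0.508 − (0.0562/2)(−2.032) = +0.57 V.

+0.57 V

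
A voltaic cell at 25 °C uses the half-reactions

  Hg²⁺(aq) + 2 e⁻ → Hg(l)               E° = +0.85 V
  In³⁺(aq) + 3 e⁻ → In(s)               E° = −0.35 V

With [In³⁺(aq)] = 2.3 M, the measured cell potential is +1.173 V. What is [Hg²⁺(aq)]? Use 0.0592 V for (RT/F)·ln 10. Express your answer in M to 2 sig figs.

With Hg²⁺/Hg at the cathode and In³⁺/In at the anode, E°cell = +0.85 − (−0.35) = +1.20 V (n = 6).
From the Nernst equation, log Q = n(E° − E)/0.0592 = 6·(+1.20 − (+1.173))/0.0592 = 2.736.
For 3 Hg²⁺(aq) + 2 In(s) → 3 Hg(l) + 2 In³⁺(aq), the reaction quotient is Q = [In³⁺(aq)]^2 / [Hg²⁺(aq)]^3.
Substituting the known concentrations and solving, log [Hg²⁺(aq)] = −0.671 and [Hg²⁺(aq)] = 0.21 M.

0.21 M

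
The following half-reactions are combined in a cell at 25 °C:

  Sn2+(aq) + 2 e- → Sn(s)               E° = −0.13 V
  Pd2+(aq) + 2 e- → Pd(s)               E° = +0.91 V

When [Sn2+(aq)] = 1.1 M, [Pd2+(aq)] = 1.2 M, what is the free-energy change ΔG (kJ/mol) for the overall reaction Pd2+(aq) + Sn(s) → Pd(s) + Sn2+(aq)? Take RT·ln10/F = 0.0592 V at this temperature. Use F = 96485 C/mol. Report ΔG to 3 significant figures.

−201 kJ/mol

E°cell = +0.91 − (−0.13) = +1.04 V; the balanced reaction transfers n = 2 electrons.
Here Q = [Sn2+(aq)] / [Pd2+(aq)] = 0.917 (log Q = −0.038), giving E = +1.04 − (0.0592/2)·(−0.038) = +1.0411 V.
Then ΔG = −nFE = −2 × 96485 × +1.0411 J/mol = −201 kJ/mol.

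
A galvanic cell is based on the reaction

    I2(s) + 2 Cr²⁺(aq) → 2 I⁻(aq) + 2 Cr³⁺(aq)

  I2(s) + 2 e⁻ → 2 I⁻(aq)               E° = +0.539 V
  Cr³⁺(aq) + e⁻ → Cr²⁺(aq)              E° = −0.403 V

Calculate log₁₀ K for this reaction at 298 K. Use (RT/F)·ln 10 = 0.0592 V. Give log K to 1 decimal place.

log K = 31.8

The I₂/I⁻ couple is reduced (cathode); E°cell = +0.539 − (−0.403) = +0.942 V with n = 2.
At equilibrium E = 0, so log K = nE°cell / 0.0592 = (2)(+0.942) / 0.0592 = 31.8.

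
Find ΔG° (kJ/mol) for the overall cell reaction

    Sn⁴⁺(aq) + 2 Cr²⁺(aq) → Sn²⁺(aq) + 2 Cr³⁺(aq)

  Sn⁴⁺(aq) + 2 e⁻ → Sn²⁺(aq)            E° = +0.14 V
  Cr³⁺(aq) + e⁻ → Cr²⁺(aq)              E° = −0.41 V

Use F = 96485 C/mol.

In the reaction as written Sn⁴⁺(aq) is reduced, so the Sn⁴⁺/Sn²⁺ couple is the cathode and Cr³⁺/Cr²⁺ is the anode.
E°cell = +0.14 − (−0.41) = +0.55 V; balancing electrons gives n = 2.
ΔG° = −nFE°cell = −(2)(96485)(+0.55) J/mol = −106 kJ/mol.

−106 kJ/mol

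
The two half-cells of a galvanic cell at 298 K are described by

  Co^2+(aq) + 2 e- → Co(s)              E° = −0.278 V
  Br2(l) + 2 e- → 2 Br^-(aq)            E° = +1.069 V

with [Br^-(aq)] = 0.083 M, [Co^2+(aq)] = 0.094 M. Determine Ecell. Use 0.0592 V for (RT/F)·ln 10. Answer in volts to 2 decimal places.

+1.44 V

Since E°(Br₂/Br⁻) > E°(Co²⁺/Co), Br₂/Br⁻ serves as the cathode.
The standard potential is +1.069 − (−0.278) = +1.347 V and the balanced reaction transfers n = 2 electrons.
The balanced reaction is Br2(l) + Co(s) → 2 Br^-(aq) + Co^2+(aq), so Q = [Br^-(aq)]^2·[Co^2+(aq)] = 0.000648 and log Q = −3.189.
By the Nernst equation, E = +1.347 − (0.0592/2)·(−3.189) = +1.44 V.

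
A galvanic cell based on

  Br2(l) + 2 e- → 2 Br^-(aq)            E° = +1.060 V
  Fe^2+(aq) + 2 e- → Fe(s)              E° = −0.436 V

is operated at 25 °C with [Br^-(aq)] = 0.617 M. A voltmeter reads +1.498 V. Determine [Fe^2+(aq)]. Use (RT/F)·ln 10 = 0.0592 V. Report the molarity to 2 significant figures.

2.2 M

With Br₂/Br⁻ at the cathode and Fe²⁺/Fe at the anode, E°cell = +1.060 − (−0.436) = +1.496 V (n = 2).
Rearranging E = E° − (0.0592/n)·log Q gives log Q = 2(+1.496 − (+1.498))/0.0592 = −0.068.
Balancing electrons gives Br2(l) + Fe(s) → 2 Br^-(aq) + Fe^2+(aq); thus Q = [Br^-(aq)]^2·[Fe^2+(aq)].
Isolating [Fe^2+(aq)] in Q = 10^{−0.068} yields log [Fe^2+(aq)] = 0.351, i.e. 2.2 M.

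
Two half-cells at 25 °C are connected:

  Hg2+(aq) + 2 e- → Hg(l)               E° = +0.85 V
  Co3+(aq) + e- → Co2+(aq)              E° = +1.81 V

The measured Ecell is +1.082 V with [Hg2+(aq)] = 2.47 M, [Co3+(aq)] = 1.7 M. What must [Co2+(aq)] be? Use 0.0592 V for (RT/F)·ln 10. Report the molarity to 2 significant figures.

0.0094 M

The Co³⁺/Co²⁺ couple has the larger reduction potential, so it is the cathode: E°cell = +1.81 − (+0.85) = +0.96 V and n = 2.
Since E = E° − (0.0592/n)·log Q, log Q = n(E° − E)/0.0592 = −4.122.
For 2 Co3+(aq) + Hg(l) → 2 Co2+(aq) + Hg2+(aq), the reaction quotient is Q = ([Co2+(aq)]^2·[Hg2+(aq)]) / [Co3+(aq)]^2.
Solving for the unknown gives log [Co2+(aq)] = −2.027, so [Co2+(aq)] ≈ 0.0094 M.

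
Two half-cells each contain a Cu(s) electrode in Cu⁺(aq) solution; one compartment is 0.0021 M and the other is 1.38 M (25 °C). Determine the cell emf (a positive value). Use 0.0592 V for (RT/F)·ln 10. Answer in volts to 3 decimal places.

0.167 V

For a concentration cell E°cell = 0, since both electrodes use the same couple.
The compartment with the higher Cu⁺(aq) concentration (1.38 M) acts as the cathode; ions are reduced there and produced at the dilute (0.0021 M) anode.
With n = 1, Ecell = −(0.0592/1)·log([dilute]/[conc]) = −(0.0592/1)·log(0.0021/1.38) = +0.167 V.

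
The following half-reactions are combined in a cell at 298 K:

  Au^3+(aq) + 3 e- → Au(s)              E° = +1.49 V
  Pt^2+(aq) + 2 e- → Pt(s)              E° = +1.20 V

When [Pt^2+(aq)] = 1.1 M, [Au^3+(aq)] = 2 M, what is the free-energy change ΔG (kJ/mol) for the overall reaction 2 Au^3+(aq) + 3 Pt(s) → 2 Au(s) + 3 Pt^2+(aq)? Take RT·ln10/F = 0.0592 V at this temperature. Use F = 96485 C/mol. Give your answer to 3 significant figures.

−171 kJ/mol

The standard cell potential is +1.49 − (+1.20) = +0.29 V, with n = 6 electrons in the balanced equation.
The reaction quotient is [Pt^2+(aq)]^3 / [Au^3+(aq)]^2 = 0.333; by Nernst, E = +0.29 − (0.0592/6)(−0.478) = +0.2947 V.
Finally ΔG = −nFE = −(6)(96485 C/mol)(+0.2947 V) = −171 kJ/mol.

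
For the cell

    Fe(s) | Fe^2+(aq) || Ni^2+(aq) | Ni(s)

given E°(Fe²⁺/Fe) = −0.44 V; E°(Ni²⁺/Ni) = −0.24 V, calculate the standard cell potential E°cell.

+0.20 V

By convention the left-hand electrode in cell notation is the anode (oxidation) and the right-hand electrode is the cathode (reduction).
E°cell = E°(right) − E°(left) = −0.24 − (−0.44) = +0.20 V.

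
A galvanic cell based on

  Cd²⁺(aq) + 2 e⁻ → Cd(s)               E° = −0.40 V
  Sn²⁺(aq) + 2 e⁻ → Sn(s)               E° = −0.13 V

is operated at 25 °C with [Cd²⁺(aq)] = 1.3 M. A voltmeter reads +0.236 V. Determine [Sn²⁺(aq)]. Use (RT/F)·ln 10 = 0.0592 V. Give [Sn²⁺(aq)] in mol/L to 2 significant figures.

0.092 M

The Sn²⁺/Sn couple has the larger reduction potential, so it is the cathode: E°cell = −0.13 − (−0.40) = +0.27 V and n = 2.
Rearranging E = E° − (0.0592/n)·log Q gives log Q = 2(+0.27 − (+0.236))/0.0592 = 1.149.
Balancing electrons gives Sn²⁺(aq) + Cd(s) → Sn(s) + Cd²⁺(aq); thus Q = [Cd²⁺(aq)] / [Sn²⁺(aq)].
Solving for the unknown gives log [Sn²⁺(aq)] = −1.035, so [Sn²⁺(aq)] ≈ 0.092 M.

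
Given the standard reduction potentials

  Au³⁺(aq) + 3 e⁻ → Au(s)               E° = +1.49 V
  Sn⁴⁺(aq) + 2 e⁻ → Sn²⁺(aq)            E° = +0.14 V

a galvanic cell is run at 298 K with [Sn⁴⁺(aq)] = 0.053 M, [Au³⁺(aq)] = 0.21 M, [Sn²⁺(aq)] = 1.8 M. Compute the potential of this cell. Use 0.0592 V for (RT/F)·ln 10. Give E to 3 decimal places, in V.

Since E°(Au³⁺/Au) > E°(Sn⁴⁺/Sn²⁺), Au³⁺/Au serves as the cathode.
E°cell = +1.49 − (+0.14) = +1.35 V, with n = 6 electrons transferred.
The balanced reaction is 2 Au³⁺(aq) + 3 Sn²⁺(aq) → 2 Au(s) + 3 Sn⁴⁺(aq), so Q = [Sn⁴⁺(aq)]^3 / ([Au³⁺(aq)]^2·[Sn²⁺(aq)]^3) = 0.000579 and log Q = −3.237.
By the Nernst equation, E = +1.35 − (0.0592/6)·(−3.237) = +1.382 V.

+1.382 V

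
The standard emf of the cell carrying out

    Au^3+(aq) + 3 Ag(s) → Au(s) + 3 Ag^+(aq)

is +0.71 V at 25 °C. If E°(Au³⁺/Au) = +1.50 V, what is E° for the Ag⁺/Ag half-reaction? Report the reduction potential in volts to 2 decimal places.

In the reaction as written the Au³⁺/Au couple is reduced (cathode) and Ag⁺/Ag is oxidized (anode), so E°cell = E°(Au³⁺/Au) − E°(Ag⁺/Ag).
E°(Ag⁺/Ag) = E°(cathode) − E°cell = +1.50 − (+0.71) = +0.79 V.

+0.79 V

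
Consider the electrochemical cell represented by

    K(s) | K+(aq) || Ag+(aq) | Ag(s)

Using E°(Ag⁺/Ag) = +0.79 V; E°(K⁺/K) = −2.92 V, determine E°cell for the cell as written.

+3.71 V

By convention the left-hand electrode in cell notation is the anode (oxidation) and the right-hand electrode is the cathode (reduction).
E°cell = E°(right) − E°(left) = +0.79 − (−2.92) = +3.71 V.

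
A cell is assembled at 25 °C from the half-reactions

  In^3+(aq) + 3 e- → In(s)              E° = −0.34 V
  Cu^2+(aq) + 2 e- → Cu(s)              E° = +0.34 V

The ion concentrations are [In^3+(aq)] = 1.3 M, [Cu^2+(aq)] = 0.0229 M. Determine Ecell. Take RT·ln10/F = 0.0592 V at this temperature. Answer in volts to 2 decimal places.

Since E°(Cu²⁺/Cu) > E°(In³⁺/In), Cu²⁺/Cu serves as the cathode.
E°cell = E°cat − E°an = +0.34 − (−0.34) = +0.68 V; n = 6.
Balancing gives 3 Cu^2+(aq) + 2 In(s) → 3 Cu(s) + 2 In^3+(aq); hence Q = [In^3+(aq)]^2 / [Cu^2+(aq)]^3 = 1.41×10^5 (log Q = 5.148).
By the Nernst equation, E = +0.68 − (0.0592/6)·(5.148) = +0.63 V.

+0.63 V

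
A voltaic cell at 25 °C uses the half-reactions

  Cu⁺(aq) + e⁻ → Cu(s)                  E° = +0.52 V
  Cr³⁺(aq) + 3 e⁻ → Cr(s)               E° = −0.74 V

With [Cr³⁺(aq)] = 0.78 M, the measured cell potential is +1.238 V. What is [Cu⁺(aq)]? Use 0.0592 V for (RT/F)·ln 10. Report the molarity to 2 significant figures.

The Cu⁺/Cu couple has the larger reduction potential, so it is the cathode: E°cell = +0.52 − (−0.74) = +1.26 V and n = 3.
Since E = E° − (0.0592/n)·log Q, log Q = n(E° − E)/0.0592 = 1.115.
Balancing electrons gives 3 Cu⁺(aq) + Cr(s) → 3 Cu(s) + Cr³⁺(aq); thus Q = [Cr³⁺(aq)] / [Cu⁺(aq)]^3.
Isolating [Cu⁺(aq)] in Q = 10^{1.115} yields log [Cu⁺(aq)] = −0.408, i.e. 0.39 M.

0.39 M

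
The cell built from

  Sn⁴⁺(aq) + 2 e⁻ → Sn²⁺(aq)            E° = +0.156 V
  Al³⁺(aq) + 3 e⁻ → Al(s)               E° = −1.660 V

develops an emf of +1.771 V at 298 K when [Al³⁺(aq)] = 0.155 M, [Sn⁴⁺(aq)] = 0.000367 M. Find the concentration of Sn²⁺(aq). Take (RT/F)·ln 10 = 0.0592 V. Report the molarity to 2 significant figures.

0.042 M

Sn⁴⁺/Sn²⁺ is the cathode (higher E°); E°cell = +0.156 − (−1.660) = +1.816 V with n = 6.
Rearranging E = E° − (0.0592/n)·log Q gives log Q = 6(+1.816 − (+1.771))/0.0592 = 4.561.
Balancing electrons gives 3 Sn⁴⁺(aq) + 2 Al(s) → 3 Sn²⁺(aq) + 2 Al³⁺(aq); thus Q = ([Sn²⁺(aq)]^3·[Al³⁺(aq)]^2) / [Sn⁴⁺(aq)]^3.
Isolating [Sn²⁺(aq)] in Q = 10^{4.561} yields log [Sn²⁺(aq)] = −1.375, i.e. 0.042 M.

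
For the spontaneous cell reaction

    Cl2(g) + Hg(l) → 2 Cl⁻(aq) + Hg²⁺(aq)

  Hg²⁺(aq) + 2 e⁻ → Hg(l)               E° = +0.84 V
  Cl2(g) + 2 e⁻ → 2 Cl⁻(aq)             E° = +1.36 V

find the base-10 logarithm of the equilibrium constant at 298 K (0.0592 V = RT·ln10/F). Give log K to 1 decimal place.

The Cl₂/Cl⁻ couple is reduced (cathode); E°cell = +1.36 − (+0.84) = +0.52 V with n = 2.
At equilibrium E = 0, so log K = nE°cell / 0.0592 = (2)(+0.52) / 0.0592 = 17.6.

log K = 17.6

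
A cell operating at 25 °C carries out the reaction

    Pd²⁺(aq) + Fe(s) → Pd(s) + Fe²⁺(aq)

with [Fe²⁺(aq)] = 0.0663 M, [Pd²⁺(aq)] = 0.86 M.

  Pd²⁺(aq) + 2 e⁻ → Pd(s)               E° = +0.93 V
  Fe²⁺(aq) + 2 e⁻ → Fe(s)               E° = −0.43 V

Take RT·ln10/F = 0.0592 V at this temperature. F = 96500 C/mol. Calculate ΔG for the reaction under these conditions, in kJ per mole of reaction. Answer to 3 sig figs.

With Pd²⁺/Pd reduced at the cathode, E°cell = +0.93 − (−0.43) = +1.36 V and n = 2.
Q = [Fe²⁺(aq)] / [Pd²⁺(aq)] = 0.0771, so log Q = −1.113 and E = +1.36 − (0.0592/2)(−1.113) = +1.3929 V.
Finally ΔG = −nFE = −(2)(96500 C/mol)(+1.3929 V) = −269 kJ/mol.

−269 kJ/mol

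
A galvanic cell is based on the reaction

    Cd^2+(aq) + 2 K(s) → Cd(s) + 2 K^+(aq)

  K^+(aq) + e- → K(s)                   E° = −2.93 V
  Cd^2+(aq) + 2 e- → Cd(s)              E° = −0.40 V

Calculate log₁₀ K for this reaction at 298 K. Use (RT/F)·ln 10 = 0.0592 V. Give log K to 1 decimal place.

log K = 85.5

The Cd²⁺/Cd couple is reduced (cathode); E°cell = −0.40 − (−2.93) = +2.53 V with n = 2.
At equilibrium E = 0, so log K = nE°cell / 0.0592 = (2)(+2.53) / 0.0592 = 85.5.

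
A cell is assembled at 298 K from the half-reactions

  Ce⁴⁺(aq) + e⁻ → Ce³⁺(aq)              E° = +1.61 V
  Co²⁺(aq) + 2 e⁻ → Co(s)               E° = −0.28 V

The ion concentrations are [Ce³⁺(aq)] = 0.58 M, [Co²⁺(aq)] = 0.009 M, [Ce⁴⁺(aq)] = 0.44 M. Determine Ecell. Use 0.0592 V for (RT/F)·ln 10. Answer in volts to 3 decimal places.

Since E°(Ce⁴⁺/Ce³⁺) > E°(Co²⁺/Co), Ce⁴⁺/Ce³⁺ serves as the cathode.
E°cell = +1.61 − (−0.28) = +1.89 V, with n = 2 electrons transferred.
The balanced reaction is 2 Ce⁴⁺(aq) + Co(s) → 2 Ce³⁺(aq) + Co²⁺(aq), so Q = ([Ce³⁺(aq)]^2·[Co²⁺(aq)]) / [Ce⁴⁺(aq)]^2 = 0.0156 and log Q = −1.806.
E = E° − (0.0592/n)·log Q = +1.89 − (0.0592/2)(−1.806) = +1.943 V.

+1.943 V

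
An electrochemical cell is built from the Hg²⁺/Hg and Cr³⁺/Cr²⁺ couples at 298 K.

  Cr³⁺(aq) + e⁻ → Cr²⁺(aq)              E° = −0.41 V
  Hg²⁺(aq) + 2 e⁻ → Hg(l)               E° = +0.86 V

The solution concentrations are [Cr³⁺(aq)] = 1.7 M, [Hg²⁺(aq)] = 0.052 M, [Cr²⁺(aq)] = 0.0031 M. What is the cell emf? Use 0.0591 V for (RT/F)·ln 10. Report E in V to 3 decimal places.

+1.070 V

Since E°(Hg²⁺/Hg) > E°(Cr³⁺/Cr²⁺), Hg²⁺/Hg serves as the cathode.
The standard potential is +0.86 − (−0.41) = +1.27 V and the balanced reaction transfers n = 2 electrons.
For the overall reaction Hg²⁺(aq) + 2 Cr²⁺(aq) → Hg(l) + 2 Cr³⁺(aq), Q = [Cr³⁺(aq)]^2 / ([Hg²⁺(aq)]·[Cr²⁺(aq)]^2) = 5.78×10^6, giving log Q = 6.762.
By the Nernst equation, E = +1.27 − (0.0591/2)·(6.762) = +1.070 V.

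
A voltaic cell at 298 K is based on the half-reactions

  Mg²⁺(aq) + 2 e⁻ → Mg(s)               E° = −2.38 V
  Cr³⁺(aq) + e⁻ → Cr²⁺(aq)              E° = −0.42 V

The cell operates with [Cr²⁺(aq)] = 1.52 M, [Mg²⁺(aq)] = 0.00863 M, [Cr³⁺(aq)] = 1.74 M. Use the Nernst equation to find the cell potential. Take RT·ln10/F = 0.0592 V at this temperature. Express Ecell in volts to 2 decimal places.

+2.02 V

The Cr³⁺/Cr²⁺ couple has the more positive E°, so it is the cathode; Mg²⁺/Mg is the anode.
E°cell = E°cat − E°an = −0.42 − (−2.38) = +1.96 V; n = 2.
For the overall reaction 2 Cr³⁺(aq) + Mg(s) → 2 Cr²⁺(aq) + Mg²⁺(aq), Q = ([Cr²⁺(aq)]^2·[Mg²⁺(aq)]) / [Cr³⁺(aq)]^2 = 0.00659, giving log Q = −2.181.
By the Nernst equation, E = +1.96 − (0.0592/2)·(−2.181) = +2.02 V.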